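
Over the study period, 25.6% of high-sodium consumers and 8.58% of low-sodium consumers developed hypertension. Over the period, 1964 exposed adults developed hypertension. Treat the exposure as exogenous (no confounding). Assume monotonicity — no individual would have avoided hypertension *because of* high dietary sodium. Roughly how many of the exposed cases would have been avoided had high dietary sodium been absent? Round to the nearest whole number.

about 1306 cases

p₁ = 0.256, p₀ = 0.0858.
PN = (p₁ − p₀)/p₁ = (0.256 − 0.0858) / 0.256 ≈ 0.66484.
Attributable cases ≈ PN × (exposed cases) = 0.66484 × 1964 ≈ 1305.75.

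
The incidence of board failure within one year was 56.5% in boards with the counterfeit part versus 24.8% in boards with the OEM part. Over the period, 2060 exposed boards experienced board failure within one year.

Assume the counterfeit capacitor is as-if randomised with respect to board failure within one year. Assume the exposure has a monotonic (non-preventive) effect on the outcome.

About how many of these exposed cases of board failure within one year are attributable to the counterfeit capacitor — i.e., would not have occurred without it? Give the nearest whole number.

about 1156 cases

p₁ = 0.565, p₀ = 0.248.
PN = (p₁ − p₀)/p₁ = (0.565 − 0.248) / 0.565 ≈ 0.56106.
Attributable cases ≈ PN × (exposed cases) = 0.56106 × 2060 ≈ 1155.79.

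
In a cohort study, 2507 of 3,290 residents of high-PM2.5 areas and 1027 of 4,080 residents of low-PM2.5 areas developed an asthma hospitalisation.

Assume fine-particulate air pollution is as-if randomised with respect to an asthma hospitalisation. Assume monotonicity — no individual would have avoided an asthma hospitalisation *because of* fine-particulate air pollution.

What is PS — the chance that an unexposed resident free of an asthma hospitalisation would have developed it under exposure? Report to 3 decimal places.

p₁ = P(outcome | exposed) = 2507/3290 = 0.76201
p₀ = P(outcome | unexposed) = 1027/4080 = 0.25172
Under exogeneity and monotonicity, PS = (p₁ − p₀) / (1 − p₀).
PS = (0.76201 − 0.25172) / (1 − 0.25172) = 0.51029 / 0.74828 ≈ 0.6819

PS ≈ 0.682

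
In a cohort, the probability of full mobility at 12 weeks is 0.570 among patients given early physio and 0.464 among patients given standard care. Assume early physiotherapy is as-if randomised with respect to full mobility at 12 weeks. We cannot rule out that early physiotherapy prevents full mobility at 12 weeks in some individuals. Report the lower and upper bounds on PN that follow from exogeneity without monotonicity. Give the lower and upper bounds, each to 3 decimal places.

0.186 ≤ PN ≤ 0.940

Let p₁ = 0.57, p₀ = 0.464.
Under exogeneity alone the bounds on PN are max{0,(p₁−p₀)/p₁} ≤ PN ≤ min{1,(1−p₀)/p₁}.
  lower = (p₁ − p₀)/p₁ = 0.106 / 0.57 ≈ 0.1860
  upper = min{1, (1 − p₀)/p₁} = 0.536 / 0.57 ≈ 0.9404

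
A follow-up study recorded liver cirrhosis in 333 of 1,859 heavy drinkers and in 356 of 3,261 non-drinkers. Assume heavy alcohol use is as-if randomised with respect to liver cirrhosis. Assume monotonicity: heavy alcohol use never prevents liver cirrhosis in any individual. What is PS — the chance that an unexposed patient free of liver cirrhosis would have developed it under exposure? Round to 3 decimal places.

PS ≈ 0.079

p₁ = P(outcome | exposed) = 333/1859 = 0.17913
p₀ = P(outcome | unexposed) = 356/3261 = 0.10917
Under exogeneity and monotonicity, PS = (p₁ − p₀) / (1 − p₀).
PS = (0.17913 − 0.10917) / (1 − 0.10917) = 0.06996 / 0.89083 ≈ 0.0785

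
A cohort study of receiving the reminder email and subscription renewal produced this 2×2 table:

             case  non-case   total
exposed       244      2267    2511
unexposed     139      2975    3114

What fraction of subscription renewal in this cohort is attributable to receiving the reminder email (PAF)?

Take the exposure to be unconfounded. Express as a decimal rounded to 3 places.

PAF ≈ 0.344

p₁ = P(outcome | exposed) = 244/2511 = 0.097172
p₀ = P(outcome | unexposed) = 139/3114 = 0.044637
Exposure prevalence π = 2511/5625 = 0.4464; overall risk P(Y=1) = 0.068089.
Under exogeneity, PAF = [P(Y=1) − p₀]/P(Y=1).
PAF = (0.068089 − 0.044637) / 0.068089 ≈ 0.3444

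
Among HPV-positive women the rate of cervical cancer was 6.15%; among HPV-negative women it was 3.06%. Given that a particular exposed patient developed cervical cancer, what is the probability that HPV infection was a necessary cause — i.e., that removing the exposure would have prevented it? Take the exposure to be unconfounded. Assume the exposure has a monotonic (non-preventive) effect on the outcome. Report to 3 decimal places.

PN ≈ 0.502

p₁ = 0.0615, p₀ = 0.0306.
Under exogeneity and monotonicity, PN = (p₁ − p₀) / p₁.
PN = (0.0615 − 0.0306) / 0.0615 = 0.0309 / 0.0615 ≈ 0.5024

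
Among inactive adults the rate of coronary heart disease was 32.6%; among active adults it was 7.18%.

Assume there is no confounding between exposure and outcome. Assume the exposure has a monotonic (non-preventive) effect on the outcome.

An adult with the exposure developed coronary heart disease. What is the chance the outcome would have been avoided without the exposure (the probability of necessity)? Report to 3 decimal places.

p₁ = 0.326, p₀ = 0.0718.
Under exogeneity and monotonicity, PN = (p₁ − p₀) / p₁.
PN = (0.326 − 0.0718) / 0.326 = 0.2542 / 0.326 ≈ 0.7798

PN ≈ 0.780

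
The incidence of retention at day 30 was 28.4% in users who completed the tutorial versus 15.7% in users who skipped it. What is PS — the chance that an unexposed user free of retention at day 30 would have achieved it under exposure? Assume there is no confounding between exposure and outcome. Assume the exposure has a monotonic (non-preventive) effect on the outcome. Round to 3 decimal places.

p₁ = 0.284, p₀ = 0.157.
Under exogeneity and monotonicity, PS = (p₁ − p₀) / (1 − p₀).
PS = (0.284 − 0.157) / (1 − 0.157) = 0.127 / 0.843 ≈ 0.1507

PS ≈ 0.151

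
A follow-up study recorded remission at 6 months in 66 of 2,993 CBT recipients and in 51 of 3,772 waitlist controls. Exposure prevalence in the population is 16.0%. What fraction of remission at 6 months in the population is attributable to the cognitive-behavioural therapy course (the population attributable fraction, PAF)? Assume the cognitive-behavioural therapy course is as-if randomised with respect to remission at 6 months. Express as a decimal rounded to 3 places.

PAF ≈ 0.092

p₁ = P(outcome | exposed) = 66/2993 = 0.022051
p₀ = P(outcome | unexposed) = 51/3772 = 0.013521
Overall risk P(Y=1) = π·p₁ + (1−π)·p₀ = 0.16×0.022051 + 0.84×0.013521 = 0.014886.
Under exogeneity, PAF = [P(Y=1) − p₀] / P(Y=1).
PAF = (0.014886 − 0.013521) / 0.014886 ≈ 0.0917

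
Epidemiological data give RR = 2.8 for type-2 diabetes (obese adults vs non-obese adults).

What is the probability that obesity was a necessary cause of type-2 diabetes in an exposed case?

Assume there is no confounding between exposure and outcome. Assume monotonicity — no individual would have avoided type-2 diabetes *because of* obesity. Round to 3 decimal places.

PN ≈ 0.643

Under exogeneity and monotonicity, PN = (RR − 1) / RR = 1 − 1/RR.
PN = (2.8 − 1) / 2.8 = 1.8 / 2.8 ≈ 0.6429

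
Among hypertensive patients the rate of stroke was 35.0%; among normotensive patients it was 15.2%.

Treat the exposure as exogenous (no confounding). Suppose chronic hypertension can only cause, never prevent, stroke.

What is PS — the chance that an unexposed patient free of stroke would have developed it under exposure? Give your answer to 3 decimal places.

p₁ = 0.35, p₀ = 0.152.
Under exogeneity and monotonicity, PS = (p₁ − p₀) / (1 − p₀).
PS = (0.35 − 0.152) / (1 − 0.152) = 0.198 / 0.848 ≈ 0.2335

PS ≈ 0.233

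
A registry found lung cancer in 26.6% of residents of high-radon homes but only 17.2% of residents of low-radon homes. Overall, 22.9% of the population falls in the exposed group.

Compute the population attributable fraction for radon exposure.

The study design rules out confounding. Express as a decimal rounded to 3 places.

PAF ≈ 0.111

p₁ = 0.266, p₀ = 0.172.
Overall risk P(Y=1) = π·p₁ + (1−π)·p₀ = 0.229×0.266 + 0.771×0.172 = 0.19353.
Under exogeneity, PAF = [P(Y=1) − p₀] / P(Y=1).
PAF = (0.19353 − 0.172) / 0.19353 ≈ 0.1112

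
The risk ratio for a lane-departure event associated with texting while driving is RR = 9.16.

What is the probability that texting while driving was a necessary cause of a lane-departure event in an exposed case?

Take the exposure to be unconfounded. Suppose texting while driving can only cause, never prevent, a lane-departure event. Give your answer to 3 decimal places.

PN ≈ 0.891

Under exogeneity and monotonicity, PN = (RR − 1) / RR = 1 − 1/RR.
PN = (9.16 − 1) / 9.16 = 8.16 / 9.16 ≈ 0.8908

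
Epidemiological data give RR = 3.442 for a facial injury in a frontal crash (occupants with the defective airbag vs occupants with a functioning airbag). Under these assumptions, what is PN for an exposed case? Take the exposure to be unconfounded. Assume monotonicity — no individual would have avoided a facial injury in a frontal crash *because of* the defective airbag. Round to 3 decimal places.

Under exogeneity and monotonicity, PN = (RR − 1) / RR = 1 − 1/RR.
PN = (3.442 − 1) / 3.442 = 2.442 / 3.442 ≈ 0.7095

PN ≈ 0.709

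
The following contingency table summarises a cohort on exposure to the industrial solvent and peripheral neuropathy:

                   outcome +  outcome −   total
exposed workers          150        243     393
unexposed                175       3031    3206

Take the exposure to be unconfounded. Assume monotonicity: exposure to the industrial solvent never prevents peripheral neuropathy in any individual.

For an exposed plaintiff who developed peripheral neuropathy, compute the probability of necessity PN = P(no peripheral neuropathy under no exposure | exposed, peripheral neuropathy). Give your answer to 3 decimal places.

p₁ = P(outcome | exposed) = 150/393 = 0.38168
p₀ = P(outcome | unexposed) = 175/3206 = 0.054585
Under exogeneity and monotonicity, PN = (p₁ − p₀)/p₁.
PN = (0.38168 − 0.054585) / 0.38168 ≈ 0.8570

PN ≈ 0.857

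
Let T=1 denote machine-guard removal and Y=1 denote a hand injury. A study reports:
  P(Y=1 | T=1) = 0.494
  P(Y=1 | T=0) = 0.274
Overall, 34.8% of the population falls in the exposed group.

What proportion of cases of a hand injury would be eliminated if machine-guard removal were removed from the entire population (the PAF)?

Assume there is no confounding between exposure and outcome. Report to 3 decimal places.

PAF ≈ 0.218

Let p₁ = 0.494, p₀ = 0.274.
Overall risk P(Y=1) = π·p₁ + (1−π)·p₀ = 0.348×0.494 + 0.652×0.274 = 0.35056.
Under exogeneity, PAF = [P(Y=1) − p₀] / P(Y=1).
PAF = (0.35056 − 0.274) / 0.35056 ≈ 0.2184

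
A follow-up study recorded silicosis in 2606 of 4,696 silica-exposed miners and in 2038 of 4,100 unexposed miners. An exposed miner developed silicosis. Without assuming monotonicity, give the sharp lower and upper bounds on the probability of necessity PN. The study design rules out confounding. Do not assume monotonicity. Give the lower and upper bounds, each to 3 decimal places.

p₁ = P(outcome | exposed) = 2606/4696 = 0.55494
p₀ = P(outcome | unexposed) = 2038/4100 = 0.49707
Under exogeneity alone the bounds on PN are max{0,(p₁−p₀)/p₁} ≤ PN ≤ min{1,(1−p₀)/p₁}.
  lower = (p₁ − p₀)/p₁ = 0.057867 / 0.55494 ≈ 0.1043
  upper = min{1, (1 − p₀)/p₁} = 0.50293 / 0.55494 ≈ 0.9063

0.104 ≤ PN ≤ 0.906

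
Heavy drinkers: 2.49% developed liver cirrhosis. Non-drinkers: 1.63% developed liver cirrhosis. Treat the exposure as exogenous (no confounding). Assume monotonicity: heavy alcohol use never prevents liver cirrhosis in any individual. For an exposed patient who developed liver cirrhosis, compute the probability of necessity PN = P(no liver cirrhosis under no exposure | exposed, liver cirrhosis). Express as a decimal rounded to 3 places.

PN ≈ 0.345

p₁ = 0.0249, p₀ = 0.0163.
Under exogeneity and monotonicity, PN = (p₁ − p₀) / p₁.
PN = (0.0249 − 0.0163) / 0.0249 = 0.0086 / 0.0249 ≈ 0.3454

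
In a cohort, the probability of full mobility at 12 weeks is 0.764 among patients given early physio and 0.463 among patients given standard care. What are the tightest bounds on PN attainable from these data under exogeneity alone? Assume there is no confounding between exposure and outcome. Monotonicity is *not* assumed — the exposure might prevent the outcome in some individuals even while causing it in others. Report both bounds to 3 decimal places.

Let p₁ = 0.764, p₀ = 0.463.
Under exogeneity alone the bounds on PN are max{0,(p₁−p₀)/p₁} ≤ PN ≤ min{1,(1−p₀)/p₁}.
  lower = (p₁ − p₀)/p₁ = 0.301 / 0.764 ≈ 0.3940
  upper = min{1, (1 − p₀)/p₁} = 0.537 / 0.764 ≈ 0.7029

0.394 ≤ PN ≤ 0.703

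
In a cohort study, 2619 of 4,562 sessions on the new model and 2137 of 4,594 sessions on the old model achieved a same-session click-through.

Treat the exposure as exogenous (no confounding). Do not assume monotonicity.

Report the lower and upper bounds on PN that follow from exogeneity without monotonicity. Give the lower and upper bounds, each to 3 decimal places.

0.190 ≤ PN ≤ 0.932

p₁ = P(outcome | exposed) = 2619/4562 = 0.57409
p₀ = P(outcome | unexposed) = 2137/4594 = 0.46517
Under exogeneity alone the bounds on PN are max{0,(p₁−p₀)/p₁} ≤ PN ≤ min{1,(1−p₀)/p₁}.
  lower = (p₁ − p₀)/p₁ = 0.10892 / 0.57409 ≈ 0.1897
  upper = min{1, (1 − p₀)/p₁} = 0.53483 / 0.57409 ≈ 0.9316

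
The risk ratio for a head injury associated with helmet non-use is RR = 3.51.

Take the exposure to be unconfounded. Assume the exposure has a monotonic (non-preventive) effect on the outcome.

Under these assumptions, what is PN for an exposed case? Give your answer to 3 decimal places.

Under exogeneity and monotonicity, PN = (RR − 1) / RR = 1 − 1/RR.
PN = (3.51 − 1) / 3.51 = 2.51 / 3.51 ≈ 0.7151

PN ≈ 0.715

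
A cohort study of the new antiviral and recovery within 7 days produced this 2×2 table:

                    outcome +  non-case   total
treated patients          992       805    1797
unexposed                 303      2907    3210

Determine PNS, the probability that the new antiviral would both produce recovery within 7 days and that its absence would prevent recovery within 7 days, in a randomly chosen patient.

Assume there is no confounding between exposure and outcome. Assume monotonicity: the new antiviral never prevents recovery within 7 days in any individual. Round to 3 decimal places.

PNS ≈ 0.458

p₁ = P(outcome | exposed) = 992/1797 = 0.55203
p₀ = P(outcome | unexposed) = 303/3210 = 0.094393
Under exogeneity and monotonicity, PNS = p₁ − p₀.
PNS = 0.55203 − 0.094393 = 0.45764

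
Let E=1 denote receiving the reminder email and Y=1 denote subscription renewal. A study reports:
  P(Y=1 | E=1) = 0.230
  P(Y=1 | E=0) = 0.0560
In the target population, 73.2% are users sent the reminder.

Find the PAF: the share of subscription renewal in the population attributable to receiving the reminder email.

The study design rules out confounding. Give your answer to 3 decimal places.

Let p₁ = 0.23, p₀ = 0.056.
Overall risk P(Y=1) = π·p₁ + (1−π)·p₀ = 0.732×0.23 + 0.268×0.056 = 0.18337.
Under exogeneity, PAF = [P(Y=1) − p₀] / P(Y=1).
PAF = (0.18337 − 0.056) / 0.18337 ≈ 0.6946

PAF ≈ 0.695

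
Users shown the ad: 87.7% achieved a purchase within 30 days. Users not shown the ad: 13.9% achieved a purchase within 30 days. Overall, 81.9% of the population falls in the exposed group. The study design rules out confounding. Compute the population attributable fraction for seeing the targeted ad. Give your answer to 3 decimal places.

p₁ = 0.877, p₀ = 0.139.
Overall risk P(Y=1) = π·p₁ + (1−π)·p₀ = 0.819×0.877 + 0.181×0.139 = 0.74342.
Under exogeneity, PAF = [P(Y=1) − p₀] / P(Y=1).
PAF = (0.74342 − 0.139) / 0.74342 ≈ 0.8130

PAF ≈ 0.813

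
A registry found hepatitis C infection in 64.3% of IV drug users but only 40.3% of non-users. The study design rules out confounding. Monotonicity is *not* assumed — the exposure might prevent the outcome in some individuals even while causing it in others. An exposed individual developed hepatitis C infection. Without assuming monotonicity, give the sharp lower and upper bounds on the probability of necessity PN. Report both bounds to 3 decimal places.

p₁ = 0.643, p₀ = 0.403.
Under exogeneity alone the bounds on PN are max{0,(p₁−p₀)/p₁} ≤ PN ≤ min{1,(1−p₀)/p₁}.
  lower = (p₁ − p₀)/p₁ = 0.24 / 0.643 ≈ 0.3733
  upper = min{1, (1 − p₀)/p₁} = 0.597 / 0.643 ≈ 0.9285

0.373 ≤ PN ≤ 0.928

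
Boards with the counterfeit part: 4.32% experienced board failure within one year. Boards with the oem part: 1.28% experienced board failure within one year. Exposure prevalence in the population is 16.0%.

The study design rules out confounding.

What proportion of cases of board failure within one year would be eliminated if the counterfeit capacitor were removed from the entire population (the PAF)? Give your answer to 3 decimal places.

p₁ = 0.0432, p₀ = 0.0128.
Overall risk P(Y=1) = π·p₁ + (1−π)·p₀ = 0.16×0.0432 + 0.84×0.0128 = 0.017664.
Under exogeneity, PAF = [P(Y=1) − p₀] / P(Y=1).
PAF = (0.017664 − 0.0128) / 0.017664 ≈ 0.2754

PAF ≈ 0.275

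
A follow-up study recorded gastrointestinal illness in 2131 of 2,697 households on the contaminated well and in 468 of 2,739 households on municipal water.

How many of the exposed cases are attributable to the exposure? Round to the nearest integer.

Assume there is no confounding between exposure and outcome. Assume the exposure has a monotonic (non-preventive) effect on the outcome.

p₁ = P(outcome | exposed) = 2131/2697 = 0.79014
p₀ = P(outcome | unexposed) = 468/2739 = 0.17087
PN = (p₁ − p₀)/p₁ = (0.79014 − 0.17087) / 0.79014 ≈ 0.78375.
Attributable cases ≈ PN × (exposed cases) = 0.78375 × 2131 ≈ 1670.18.

about 1670 cases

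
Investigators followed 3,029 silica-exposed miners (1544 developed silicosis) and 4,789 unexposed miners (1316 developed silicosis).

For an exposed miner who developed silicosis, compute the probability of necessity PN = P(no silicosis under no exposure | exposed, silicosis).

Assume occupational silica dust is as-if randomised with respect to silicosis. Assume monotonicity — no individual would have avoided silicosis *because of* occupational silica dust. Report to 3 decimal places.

PN ≈ 0.461

p₁ = P(outcome | exposed) = 1544/3029 = 0.50974
p₀ = P(outcome | unexposed) = 1316/4789 = 0.2748
Under exogeneity and monotonicity, PN = (p₁ − p₀) / p₁.
PN = (0.50974 − 0.2748) / 0.50974 = 0.23494 / 0.50974 ≈ 0.4609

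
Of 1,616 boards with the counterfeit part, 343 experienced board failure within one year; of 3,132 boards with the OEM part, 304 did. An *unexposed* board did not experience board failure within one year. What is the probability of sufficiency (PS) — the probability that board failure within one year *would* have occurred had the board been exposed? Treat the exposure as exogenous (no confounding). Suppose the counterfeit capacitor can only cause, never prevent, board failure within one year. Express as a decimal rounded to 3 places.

p₁ = P(outcome | exposed) = 343/1616 = 0.21225
p₀ = P(outcome | unexposed) = 304/3132 = 0.097063
Under exogeneity and monotonicity, PS = (p₁ − p₀) / (1 − p₀).
PS = (0.21225 − 0.097063) / (1 − 0.097063) = 0.11519 / 0.90294 ≈ 0.1276

PS ≈ 0.128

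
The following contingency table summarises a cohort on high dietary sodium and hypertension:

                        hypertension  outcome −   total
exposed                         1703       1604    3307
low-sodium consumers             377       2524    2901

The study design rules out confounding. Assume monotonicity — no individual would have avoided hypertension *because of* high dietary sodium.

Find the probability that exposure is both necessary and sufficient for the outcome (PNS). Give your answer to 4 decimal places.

p₁ = P(outcome | exposed) = 1703/3307 = 0.51497
p₀ = P(outcome | unexposed) = 377/2901 = 0.12996
Under exogeneity and monotonicity, PNS = p₁ − p₀.
PNS = 0.51497 − 0.12996 = 0.38501

PNS ≈ 0.3850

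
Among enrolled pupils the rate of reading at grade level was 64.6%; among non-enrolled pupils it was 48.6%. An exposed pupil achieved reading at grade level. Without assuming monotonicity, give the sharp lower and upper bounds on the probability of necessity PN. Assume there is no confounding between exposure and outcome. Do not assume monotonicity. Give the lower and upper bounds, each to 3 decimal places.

0.248 ≤ PN ≤ 0.796

p₁ = 0.646, p₀ = 0.486.
Under exogeneity alone the bounds on PN are max{0,(p₁−p₀)/p₁} ≤ PN ≤ min{1,(1−p₀)/p₁}.
  lower = (p₁ − p₀)/p₁ = 0.16 / 0.646 ≈ 0.2477
  upper = min{1, (1 − p₀)/p₁} = 0.514 / 0.646 ≈ 0.7957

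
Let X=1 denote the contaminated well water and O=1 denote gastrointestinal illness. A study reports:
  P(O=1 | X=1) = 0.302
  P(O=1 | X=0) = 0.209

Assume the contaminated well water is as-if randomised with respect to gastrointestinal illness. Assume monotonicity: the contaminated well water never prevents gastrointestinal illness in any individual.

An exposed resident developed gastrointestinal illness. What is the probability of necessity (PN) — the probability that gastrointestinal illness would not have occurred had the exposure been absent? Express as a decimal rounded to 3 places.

Let p₁ = 0.302, p₀ = 0.209.
Under exogeneity and monotonicity, PN = (p₁ − p₀) / p₁.
PN = (0.302 − 0.209) / 0.302 = 0.093 / 0.302 ≈ 0.3079

PN ≈ 0.308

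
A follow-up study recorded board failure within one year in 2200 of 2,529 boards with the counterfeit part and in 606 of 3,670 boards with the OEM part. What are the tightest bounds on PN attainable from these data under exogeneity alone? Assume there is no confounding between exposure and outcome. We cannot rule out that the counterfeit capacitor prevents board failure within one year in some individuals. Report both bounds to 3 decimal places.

p₁ = P(outcome | exposed) = 2200/2529 = 0.86991
p₀ = P(outcome | unexposed) = 606/3670 = 0.16512
Under exogeneity alone the bounds on PN are max{0,(p₁−p₀)/p₁} ≤ PN ≤ min{1,(1−p₀)/p₁}.
  lower = (p₁ − p₀)/p₁ = 0.70479 / 0.86991 ≈ 0.8102
  upper = min{1, (1 − p₀)/p₁} = 0.83488 / 0.86991 ≈ 0.9597

0.810 ≤ PN ≤ 0.960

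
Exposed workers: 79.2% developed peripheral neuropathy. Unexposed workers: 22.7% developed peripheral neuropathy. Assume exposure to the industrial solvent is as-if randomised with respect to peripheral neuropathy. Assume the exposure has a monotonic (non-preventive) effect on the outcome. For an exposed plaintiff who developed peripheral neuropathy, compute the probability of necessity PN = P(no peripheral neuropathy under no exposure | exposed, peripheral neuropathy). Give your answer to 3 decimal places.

p₁ = 0.792, p₀ = 0.227.
Under exogeneity and monotonicity, PN = (p₁ − p₀) / p₁.
PN = (0.792 − 0.227) / 0.792 = 0.565 / 0.792 ≈ 0.7134

PN ≈ 0.713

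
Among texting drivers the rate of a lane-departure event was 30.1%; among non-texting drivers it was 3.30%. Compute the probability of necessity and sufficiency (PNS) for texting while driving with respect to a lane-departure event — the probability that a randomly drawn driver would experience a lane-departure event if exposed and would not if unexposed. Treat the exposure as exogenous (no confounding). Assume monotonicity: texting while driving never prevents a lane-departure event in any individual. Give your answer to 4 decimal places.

p₁ = 0.301, p₀ = 0.033.
Under exogeneity and monotonicity, PNS = p₁ − p₀.
PNS = 0.301 − 0.033 = 0.268

PNS ≈ 0.2680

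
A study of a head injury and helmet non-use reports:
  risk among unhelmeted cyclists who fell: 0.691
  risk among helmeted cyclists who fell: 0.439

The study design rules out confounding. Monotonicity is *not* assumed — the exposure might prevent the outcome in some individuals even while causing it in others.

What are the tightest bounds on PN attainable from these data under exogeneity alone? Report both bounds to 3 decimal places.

0.365 ≤ PN ≤ 0.812

Let p₁ = 0.691, p₀ = 0.439.
Under exogeneity alone the bounds on PN are max{0,(p₁−p₀)/p₁} ≤ PN ≤ min{1,(1−p₀)/p₁}.
  lower = (p₁ − p₀)/p₁ = 0.252 / 0.691 ≈ 0.3647
  upper = min{1, (1 − p₀)/p₁} = 0.561 / 0.691 ≈ 0.8119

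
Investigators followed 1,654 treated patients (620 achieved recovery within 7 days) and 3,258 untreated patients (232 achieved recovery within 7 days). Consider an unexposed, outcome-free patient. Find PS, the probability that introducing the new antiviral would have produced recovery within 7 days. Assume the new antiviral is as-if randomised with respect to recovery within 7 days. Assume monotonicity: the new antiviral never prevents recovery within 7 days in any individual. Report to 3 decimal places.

PS ≈ 0.327

p₁ = P(outcome | exposed) = 620/1654 = 0.37485
p₀ = P(outcome | unexposed) = 232/3258 = 0.071209
Under exogeneity and monotonicity, PS = (p₁ − p₀) / (1 − p₀).
PS = (0.37485 − 0.071209) / (1 − 0.071209) = 0.30364 / 0.92879 ≈ 0.3269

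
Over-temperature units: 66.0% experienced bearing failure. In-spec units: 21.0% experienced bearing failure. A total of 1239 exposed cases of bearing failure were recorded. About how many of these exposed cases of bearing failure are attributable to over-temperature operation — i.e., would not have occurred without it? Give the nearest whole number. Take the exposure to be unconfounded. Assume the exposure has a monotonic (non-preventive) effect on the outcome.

p₁ = 0.66, p₀ = 0.21.
PN = (p₁ − p₀)/p₁ = (0.66 − 0.21) / 0.66 ≈ 0.68182.
Attributable cases ≈ PN × (exposed cases) = 0.68182 × 1239 ≈ 844.77.

about 845 cases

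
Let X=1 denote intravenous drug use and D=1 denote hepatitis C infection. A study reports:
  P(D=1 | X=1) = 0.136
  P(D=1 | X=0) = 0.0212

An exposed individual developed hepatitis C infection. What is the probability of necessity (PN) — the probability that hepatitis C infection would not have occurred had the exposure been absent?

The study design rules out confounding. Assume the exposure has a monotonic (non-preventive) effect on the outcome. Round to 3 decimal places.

Let p₁ = 0.136, p₀ = 0.0212.
Under exogeneity and monotonicity, PN = (p₁ − p₀) / p₁.
PN = (0.136 − 0.0212) / 0.136 = 0.1148 / 0.136 ≈ 0.8441

PN ≈ 0.844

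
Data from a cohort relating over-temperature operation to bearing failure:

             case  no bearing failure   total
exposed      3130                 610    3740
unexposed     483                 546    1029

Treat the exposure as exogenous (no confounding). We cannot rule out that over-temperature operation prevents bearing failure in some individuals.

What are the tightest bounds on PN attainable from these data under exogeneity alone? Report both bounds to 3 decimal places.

p₁ = P(outcome | exposed) = 3130/3740 = 0.8369
p₀ = P(outcome | unexposed) = 483/1029 = 0.46939
Under exogeneity alone the bounds on PN are max{0,(p₁−p₀)/p₁} ≤ PN ≤ min{1,(1−p₀)/p₁}.
  lower = (p₁ − p₀)/p₁ = 0.36751 / 0.8369 ≈ 0.4391
  upper = min{1, (1 − p₀)/p₁} = 0.53061 / 0.8369 ≈ 0.6340

0.439 ≤ PN ≤ 0.634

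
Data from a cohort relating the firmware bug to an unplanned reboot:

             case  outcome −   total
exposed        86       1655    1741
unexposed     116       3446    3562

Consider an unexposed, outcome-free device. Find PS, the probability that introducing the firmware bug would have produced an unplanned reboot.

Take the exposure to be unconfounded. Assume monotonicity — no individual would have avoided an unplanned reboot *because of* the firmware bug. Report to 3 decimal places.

p₁ = P(outcome | exposed) = 86/1741 = 0.049397
p₀ = P(outcome | unexposed) = 116/3562 = 0.032566
Under exogeneity and monotonicity, PS = (p₁ − p₀) / (1 − p₀).
PS = (0.049397 − 0.032566) / (1 − 0.032566) = 0.016831 / 0.96743 ≈ 0.0174

PS ≈ 0.017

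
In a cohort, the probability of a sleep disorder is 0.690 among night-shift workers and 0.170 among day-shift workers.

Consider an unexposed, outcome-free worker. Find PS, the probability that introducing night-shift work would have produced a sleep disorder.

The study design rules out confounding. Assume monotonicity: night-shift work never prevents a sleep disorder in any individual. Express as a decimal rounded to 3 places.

PS ≈ 0.627

Let p₁ = 0.69, p₀ = 0.17.
Under exogeneity and monotonicity, PS = (p₁ − p₀) / (1 − p₀).
PS = (0.69 − 0.17) / (1 − 0.17) = 0.52 / 0.83 ≈ 0.6265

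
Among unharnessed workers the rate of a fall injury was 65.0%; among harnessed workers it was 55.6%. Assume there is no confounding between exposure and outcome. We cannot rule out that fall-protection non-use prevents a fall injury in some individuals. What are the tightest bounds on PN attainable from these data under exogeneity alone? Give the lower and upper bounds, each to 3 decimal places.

0.145 ≤ PN ≤ 0.683

p₁ = 0.65, p₀ = 0.556.
Under exogeneity alone the bounds on PN are max{0,(p₁−p₀)/p₁} ≤ PN ≤ min{1,(1−p₀)/p₁}.
  lower = (p₁ − p₀)/p₁ = 0.094 / 0.65 ≈ 0.1446
  upper = min{1, (1 − p₀)/p₁} = 0.444 / 0.65 ≈ 0.6831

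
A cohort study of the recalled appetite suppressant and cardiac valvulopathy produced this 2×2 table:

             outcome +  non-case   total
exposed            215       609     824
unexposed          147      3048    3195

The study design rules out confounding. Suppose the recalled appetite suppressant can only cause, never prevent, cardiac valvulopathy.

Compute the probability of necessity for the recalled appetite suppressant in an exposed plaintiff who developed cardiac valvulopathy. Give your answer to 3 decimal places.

PN ≈ 0.824

p₁ = P(outcome | exposed) = 215/824 = 0.26092
p₀ = P(outcome | unexposed) = 147/3195 = 0.046009
Under exogeneity and monotonicity, PN = (p₁ − p₀)/p₁.
PN = (0.26092 − 0.046009) / 0.26092 ≈ 0.8237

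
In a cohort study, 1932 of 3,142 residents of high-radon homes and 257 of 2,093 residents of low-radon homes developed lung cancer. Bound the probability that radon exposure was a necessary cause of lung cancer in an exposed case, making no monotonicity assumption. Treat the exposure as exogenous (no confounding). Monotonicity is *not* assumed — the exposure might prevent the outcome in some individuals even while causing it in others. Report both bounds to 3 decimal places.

0.800 ≤ PN ≤ 1.000

p₁ = P(outcome | exposed) = 1932/3142 = 0.61489
p₀ = P(outcome | unexposed) = 257/2093 = 0.12279
Under exogeneity alone the bounds on PN are max{0,(p₁−p₀)/p₁} ≤ PN ≤ min{1,(1−p₀)/p₁}.
  lower = (p₁ − p₀)/p₁ = 0.4921 / 0.61489 ≈ 0.8003
  upper = min{1, (1 − p₀)/p₁} = 0.87721 / 0.61489 ≈ 1.4266 → capped at 1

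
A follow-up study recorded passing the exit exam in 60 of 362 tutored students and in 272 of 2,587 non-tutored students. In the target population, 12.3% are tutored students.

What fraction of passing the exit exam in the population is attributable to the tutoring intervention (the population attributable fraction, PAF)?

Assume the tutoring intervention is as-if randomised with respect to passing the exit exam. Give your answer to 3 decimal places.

p₁ = P(outcome | exposed) = 60/362 = 0.16575
p₀ = P(outcome | unexposed) = 272/2587 = 0.10514
Overall risk P(Y=1) = π·p₁ + (1−π)·p₀ = 0.123×0.16575 + 0.877×0.10514 = 0.1126.
Under exogeneity, PAF = [P(Y=1) − p₀] / P(Y=1).
PAF = (0.1126 − 0.10514) / 0.1126 ≈ 0.0662

PAF ≈ 0.066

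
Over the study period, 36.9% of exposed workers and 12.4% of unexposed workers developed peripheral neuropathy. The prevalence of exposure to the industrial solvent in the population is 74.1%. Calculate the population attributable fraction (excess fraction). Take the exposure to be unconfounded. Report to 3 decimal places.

PAF ≈ 0.594

p₁ = 0.369, p₀ = 0.124.
Overall risk P(Y=1) = π·p₁ + (1−π)·p₀ = 0.741×0.369 + 0.259×0.124 = 0.30554.
Under exogeneity, PAF = [P(Y=1) − p₀] / P(Y=1).
PAF = (0.30554 − 0.124) / 0.30554 ≈ 0.5942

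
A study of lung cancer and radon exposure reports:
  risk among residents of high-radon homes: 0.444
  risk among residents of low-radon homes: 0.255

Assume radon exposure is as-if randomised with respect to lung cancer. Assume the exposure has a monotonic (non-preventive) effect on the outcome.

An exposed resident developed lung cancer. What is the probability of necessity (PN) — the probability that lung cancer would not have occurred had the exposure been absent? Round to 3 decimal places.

Let p₁ = 0.444, p₀ = 0.255.
Under exogeneity and monotonicity, PN = (p₁ − p₀) / p₁.
PN = (0.444 − 0.255) / 0.444 = 0.189 / 0.444 ≈ 0.4257

PN ≈ 0.426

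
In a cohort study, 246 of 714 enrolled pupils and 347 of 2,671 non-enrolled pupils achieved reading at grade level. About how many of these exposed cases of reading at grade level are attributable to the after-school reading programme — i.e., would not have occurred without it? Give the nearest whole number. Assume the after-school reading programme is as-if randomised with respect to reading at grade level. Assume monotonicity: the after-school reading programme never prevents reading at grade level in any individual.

p₁ = P(outcome | exposed) = 246/714 = 0.34454
p₀ = P(outcome | unexposed) = 347/2671 = 0.12991
PN = (p₁ − p₀)/p₁ = (0.34454 − 0.12991) / 0.34454 ≈ 0.62293.
Attributable cases ≈ PN × (exposed cases) = 0.62293 × 246 ≈ 153.24.

about 153 cases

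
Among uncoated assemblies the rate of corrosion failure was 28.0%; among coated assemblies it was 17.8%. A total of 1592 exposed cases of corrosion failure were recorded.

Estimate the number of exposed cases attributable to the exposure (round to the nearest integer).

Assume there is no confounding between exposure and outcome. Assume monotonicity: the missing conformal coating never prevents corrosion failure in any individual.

p₁ = 0.28, p₀ = 0.178.
PN = (p₁ − p₀)/p₁ = (0.28 − 0.178) / 0.28 ≈ 0.36429.
Attributable cases ≈ PN × (exposed cases) = 0.36429 × 1592 ≈ 579.94.

about 580 cases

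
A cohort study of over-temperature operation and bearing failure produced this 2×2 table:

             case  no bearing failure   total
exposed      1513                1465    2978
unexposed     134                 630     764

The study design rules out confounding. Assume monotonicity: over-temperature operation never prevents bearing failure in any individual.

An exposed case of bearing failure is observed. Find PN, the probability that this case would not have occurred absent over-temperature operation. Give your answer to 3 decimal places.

PN ≈ 0.655

p₁ = P(outcome | exposed) = 1513/2978 = 0.50806
p₀ = P(outcome | unexposed) = 134/764 = 0.17539
Under exogeneity and monotonicity, PN = (p₁ − p₀)/p₁.
PN = (0.50806 − 0.17539) / 0.50806 ≈ 0.6548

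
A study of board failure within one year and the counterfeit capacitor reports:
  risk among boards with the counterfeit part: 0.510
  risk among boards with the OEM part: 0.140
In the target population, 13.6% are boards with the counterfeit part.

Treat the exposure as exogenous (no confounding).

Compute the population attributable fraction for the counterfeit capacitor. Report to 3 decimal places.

Let p₁ = 0.51, p₀ = 0.14.
Overall risk P(Y=1) = π·p₁ + (1−π)·p₀ = 0.136×0.51 + 0.864×0.14 = 0.19032.
Under exogeneity, PAF = [P(Y=1) − p₀] / P(Y=1).
PAF = (0.19032 − 0.14) / 0.19032 ≈ 0.2644

PAF ≈ 0.264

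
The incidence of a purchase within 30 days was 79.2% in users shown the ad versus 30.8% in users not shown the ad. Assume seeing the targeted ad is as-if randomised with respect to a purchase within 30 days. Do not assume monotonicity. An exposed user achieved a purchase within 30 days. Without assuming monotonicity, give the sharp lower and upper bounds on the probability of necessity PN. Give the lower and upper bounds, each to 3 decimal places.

0.611 ≤ PN ≤ 0.874

p₁ = 0.792, p₀ = 0.308.
Under exogeneity alone the bounds on PN are max{0,(p₁−p₀)/p₁} ≤ PN ≤ min{1,(1−p₀)/p₁}.
  lower = (p₁ − p₀)/p₁ = 0.484 / 0.792 ≈ 0.6111
  upper = min{1, (1 − p₀)/p₁} = 0.692 / 0.792 ≈ 0.8737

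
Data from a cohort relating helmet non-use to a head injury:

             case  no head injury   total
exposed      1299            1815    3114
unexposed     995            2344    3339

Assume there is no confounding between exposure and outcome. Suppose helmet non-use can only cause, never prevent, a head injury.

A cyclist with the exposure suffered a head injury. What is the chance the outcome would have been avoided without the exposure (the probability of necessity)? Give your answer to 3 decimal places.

PN ≈ 0.286

p₁ = P(outcome | exposed) = 1299/3114 = 0.41715
p₀ = P(outcome | unexposed) = 995/3339 = 0.29799
Under exogeneity and monotonicity, PN = (p₁ − p₀)/p₁.
PN = (0.41715 − 0.29799) / 0.41715 ≈ 0.2856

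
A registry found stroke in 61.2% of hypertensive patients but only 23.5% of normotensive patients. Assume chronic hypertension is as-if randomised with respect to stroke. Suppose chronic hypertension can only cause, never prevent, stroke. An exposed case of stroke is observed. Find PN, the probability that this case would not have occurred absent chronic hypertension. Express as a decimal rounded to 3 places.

PN ≈ 0.616

p₁ = 0.612, p₀ = 0.235.
Under exogeneity and monotonicity, PN = (p₁ − p₀) / p₁.
PN = (0.612 − 0.235) / 0.612 = 0.377 / 0.612 ≈ 0.6160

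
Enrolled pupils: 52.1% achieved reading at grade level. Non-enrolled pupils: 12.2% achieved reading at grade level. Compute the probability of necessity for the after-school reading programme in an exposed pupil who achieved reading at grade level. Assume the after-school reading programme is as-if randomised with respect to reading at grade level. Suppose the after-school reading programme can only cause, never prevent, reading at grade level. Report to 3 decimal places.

p₁ = 0.521, p₀ = 0.122.
Under exogeneity and monotonicity, PN = (p₁ − p₀) / p₁.
PN = (0.521 − 0.122) / 0.521 = 0.399 / 0.521 ≈ 0.7658

PN ≈ 0.766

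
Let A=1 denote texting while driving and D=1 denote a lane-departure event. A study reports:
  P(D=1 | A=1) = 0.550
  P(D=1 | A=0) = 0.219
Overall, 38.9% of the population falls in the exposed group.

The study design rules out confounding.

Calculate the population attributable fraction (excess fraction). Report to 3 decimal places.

Let p₁ = 0.55, p₀ = 0.219.
Overall risk P(Y=1) = π·p₁ + (1−π)·p₀ = 0.389×0.55 + 0.611×0.219 = 0.34776.
Under exogeneity, PAF = [P(Y=1) − p₀] / P(Y=1).
PAF = (0.34776 − 0.219) / 0.34776 ≈ 0.3703

PAF ≈ 0.370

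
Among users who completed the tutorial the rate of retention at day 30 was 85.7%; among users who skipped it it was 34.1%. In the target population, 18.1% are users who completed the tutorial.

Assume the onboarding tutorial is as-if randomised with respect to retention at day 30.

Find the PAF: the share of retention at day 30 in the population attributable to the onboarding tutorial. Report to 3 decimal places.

PAF ≈ 0.215

p₁ = 0.857, p₀ = 0.341.
Overall risk P(Y=1) = π·p₁ + (1−π)·p₀ = 0.181×0.857 + 0.819×0.341 = 0.4344.
Under exogeneity, PAF = [P(Y=1) − p₀] / P(Y=1).
PAF = (0.4344 − 0.341) / 0.4344 ≈ 0.2150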